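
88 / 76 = 22 / 19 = 1.16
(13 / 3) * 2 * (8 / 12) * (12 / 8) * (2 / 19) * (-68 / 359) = -3536 / 20463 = -0.17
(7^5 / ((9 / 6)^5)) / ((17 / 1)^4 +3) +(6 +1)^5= 12182892491 / 724869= 16807.03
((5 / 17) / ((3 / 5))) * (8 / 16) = 25 / 102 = 0.25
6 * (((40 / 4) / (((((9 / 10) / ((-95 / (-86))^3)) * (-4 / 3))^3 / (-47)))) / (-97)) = -18513576410660400390625 / 449293670626164673536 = -41.21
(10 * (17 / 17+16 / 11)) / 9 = 30 / 11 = 2.73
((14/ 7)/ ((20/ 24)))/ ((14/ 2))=12/ 35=0.34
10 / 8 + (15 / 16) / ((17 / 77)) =1495 / 272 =5.50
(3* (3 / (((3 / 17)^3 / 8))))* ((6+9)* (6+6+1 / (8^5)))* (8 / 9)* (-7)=-67615629235 / 4608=-14673530.65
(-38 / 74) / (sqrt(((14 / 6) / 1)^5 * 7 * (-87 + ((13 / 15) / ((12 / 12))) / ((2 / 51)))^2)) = -1710 * sqrt(3) / 8236459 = -0.00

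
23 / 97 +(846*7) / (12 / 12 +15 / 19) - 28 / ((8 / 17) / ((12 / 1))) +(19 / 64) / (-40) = 10957096349 / 4221440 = 2595.58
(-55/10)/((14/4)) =-11/7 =-1.57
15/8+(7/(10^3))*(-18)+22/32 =4873/2000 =2.44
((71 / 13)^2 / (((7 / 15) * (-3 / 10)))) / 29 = -252050 / 34307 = -7.35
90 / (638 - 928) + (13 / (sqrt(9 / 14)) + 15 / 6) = 127 / 58 + 13* sqrt(14) / 3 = 18.40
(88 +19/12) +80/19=21385/228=93.79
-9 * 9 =-81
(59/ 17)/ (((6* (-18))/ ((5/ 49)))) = -295/ 89964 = -0.00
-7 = -7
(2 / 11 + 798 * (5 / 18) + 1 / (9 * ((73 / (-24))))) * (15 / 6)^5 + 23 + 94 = 559615807 / 25696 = 21778.32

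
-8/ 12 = -2/ 3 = -0.67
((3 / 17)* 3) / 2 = 9 / 34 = 0.26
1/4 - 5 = -19/4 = -4.75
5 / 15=1 / 3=0.33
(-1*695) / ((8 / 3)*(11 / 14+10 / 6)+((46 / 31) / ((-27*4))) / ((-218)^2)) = -387035931240 / 3641859007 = -106.27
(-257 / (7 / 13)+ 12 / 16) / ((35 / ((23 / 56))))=-306889 / 54880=-5.59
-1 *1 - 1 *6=-7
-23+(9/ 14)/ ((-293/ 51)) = -94805/ 4102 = -23.11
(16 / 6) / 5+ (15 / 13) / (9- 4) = 149 / 195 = 0.76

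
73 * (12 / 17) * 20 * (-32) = -560640 / 17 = -32978.82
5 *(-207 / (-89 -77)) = 1035 / 166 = 6.23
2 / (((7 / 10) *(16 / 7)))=1.25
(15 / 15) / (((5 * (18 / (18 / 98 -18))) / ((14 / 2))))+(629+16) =45053 / 70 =643.61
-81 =-81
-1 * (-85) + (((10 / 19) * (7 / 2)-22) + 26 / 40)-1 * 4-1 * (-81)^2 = -2469813 / 380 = -6499.51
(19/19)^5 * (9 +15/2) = 33/2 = 16.50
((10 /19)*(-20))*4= -800 /19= -42.11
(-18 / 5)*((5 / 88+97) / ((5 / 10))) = -76869 / 110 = -698.81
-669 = -669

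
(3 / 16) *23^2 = 1587 / 16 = 99.19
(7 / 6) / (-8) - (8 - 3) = -247 / 48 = -5.15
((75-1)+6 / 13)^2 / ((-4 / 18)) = -4216608 / 169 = -24950.34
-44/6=-7.33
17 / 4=4.25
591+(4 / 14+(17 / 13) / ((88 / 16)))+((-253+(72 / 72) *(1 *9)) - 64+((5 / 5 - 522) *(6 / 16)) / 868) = 281313035 / 992992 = 283.30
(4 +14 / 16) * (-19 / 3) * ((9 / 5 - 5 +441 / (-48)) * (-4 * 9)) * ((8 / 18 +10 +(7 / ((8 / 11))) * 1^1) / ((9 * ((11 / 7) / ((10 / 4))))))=-2475919355 / 50688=-48846.26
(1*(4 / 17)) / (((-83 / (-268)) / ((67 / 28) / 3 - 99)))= -2210732 / 29631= -74.61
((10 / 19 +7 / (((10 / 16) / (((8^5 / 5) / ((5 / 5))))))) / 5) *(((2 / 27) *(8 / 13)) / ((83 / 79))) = 636.93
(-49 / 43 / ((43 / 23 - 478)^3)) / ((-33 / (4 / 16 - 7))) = 5365647 / 2484748682244092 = 0.00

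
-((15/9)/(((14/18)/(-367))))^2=-618469.90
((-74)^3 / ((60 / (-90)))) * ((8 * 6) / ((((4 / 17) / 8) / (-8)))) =-7935906816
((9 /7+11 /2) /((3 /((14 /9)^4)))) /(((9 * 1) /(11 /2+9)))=3779860 /177147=21.34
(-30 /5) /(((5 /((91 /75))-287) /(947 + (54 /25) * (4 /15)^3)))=807944319 /40221875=20.09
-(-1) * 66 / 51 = 22 / 17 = 1.29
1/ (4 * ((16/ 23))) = 23/ 64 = 0.36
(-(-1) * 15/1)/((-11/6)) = -90/11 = -8.18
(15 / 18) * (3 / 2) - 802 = -800.75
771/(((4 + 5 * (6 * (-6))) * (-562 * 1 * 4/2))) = 771/197824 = 0.00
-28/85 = -0.33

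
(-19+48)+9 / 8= 241 / 8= 30.12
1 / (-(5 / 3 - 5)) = 0.30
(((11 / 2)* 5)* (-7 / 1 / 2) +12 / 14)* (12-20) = 5342 / 7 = 763.14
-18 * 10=-180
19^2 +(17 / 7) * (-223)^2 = 847920 / 7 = 121131.43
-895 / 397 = -2.25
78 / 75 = 26 / 25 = 1.04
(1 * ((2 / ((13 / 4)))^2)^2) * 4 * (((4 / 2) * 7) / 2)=114688 / 28561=4.02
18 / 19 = 0.95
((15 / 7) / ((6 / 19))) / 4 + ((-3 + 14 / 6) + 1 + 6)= 8.03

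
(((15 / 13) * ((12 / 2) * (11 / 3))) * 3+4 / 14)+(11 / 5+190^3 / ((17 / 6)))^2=5860397212258.44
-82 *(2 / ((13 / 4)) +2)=-2788 / 13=-214.46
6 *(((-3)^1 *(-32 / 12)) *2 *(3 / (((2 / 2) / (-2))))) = -576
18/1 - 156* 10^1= -1542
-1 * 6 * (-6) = 36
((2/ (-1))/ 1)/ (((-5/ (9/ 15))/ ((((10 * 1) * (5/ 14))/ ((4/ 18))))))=27/ 7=3.86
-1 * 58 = -58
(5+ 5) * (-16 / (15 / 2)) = -64 / 3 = -21.33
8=8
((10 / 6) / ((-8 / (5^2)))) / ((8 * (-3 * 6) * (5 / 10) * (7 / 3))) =125 / 4032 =0.03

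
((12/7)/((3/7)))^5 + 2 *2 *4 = 1040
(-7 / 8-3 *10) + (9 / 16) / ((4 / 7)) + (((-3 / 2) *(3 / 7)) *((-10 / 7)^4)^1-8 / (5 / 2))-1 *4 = -39.77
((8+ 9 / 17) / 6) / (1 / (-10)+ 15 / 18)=725 / 374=1.94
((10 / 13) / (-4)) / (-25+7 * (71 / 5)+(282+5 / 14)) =-175 / 324649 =-0.00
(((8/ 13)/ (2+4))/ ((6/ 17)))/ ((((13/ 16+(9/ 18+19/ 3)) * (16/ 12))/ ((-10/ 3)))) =-1360/ 14313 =-0.10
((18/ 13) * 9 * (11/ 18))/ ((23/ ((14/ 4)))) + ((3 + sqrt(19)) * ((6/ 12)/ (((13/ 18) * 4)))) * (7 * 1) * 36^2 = 2817549/ 598 + 20412 * sqrt(19)/ 13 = 11555.76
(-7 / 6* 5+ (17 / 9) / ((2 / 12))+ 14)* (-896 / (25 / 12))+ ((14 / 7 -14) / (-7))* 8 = -1465248 / 175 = -8372.85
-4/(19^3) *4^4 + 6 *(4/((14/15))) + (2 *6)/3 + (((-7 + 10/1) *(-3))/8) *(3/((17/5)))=186570789/6529768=28.57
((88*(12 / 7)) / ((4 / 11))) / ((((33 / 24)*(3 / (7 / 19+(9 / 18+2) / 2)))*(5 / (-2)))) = -43296 / 665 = -65.11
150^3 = 3375000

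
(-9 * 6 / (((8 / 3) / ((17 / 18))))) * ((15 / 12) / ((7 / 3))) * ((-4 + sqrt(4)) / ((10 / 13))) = 5967 / 224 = 26.64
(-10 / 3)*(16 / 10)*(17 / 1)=-272 / 3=-90.67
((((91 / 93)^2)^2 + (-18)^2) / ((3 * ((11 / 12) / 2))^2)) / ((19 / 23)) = 208.04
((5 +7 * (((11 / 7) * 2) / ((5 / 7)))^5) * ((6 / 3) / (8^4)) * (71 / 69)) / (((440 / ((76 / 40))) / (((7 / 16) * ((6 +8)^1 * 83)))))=198009317685767 / 15544320000000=12.74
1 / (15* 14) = 1 / 210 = 0.00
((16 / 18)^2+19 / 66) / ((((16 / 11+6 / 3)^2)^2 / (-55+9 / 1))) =-58807573 / 168896016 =-0.35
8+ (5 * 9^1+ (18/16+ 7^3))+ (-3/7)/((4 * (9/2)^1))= 66713/168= 397.10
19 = 19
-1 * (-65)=65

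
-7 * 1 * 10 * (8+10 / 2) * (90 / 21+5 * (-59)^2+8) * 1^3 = -15849730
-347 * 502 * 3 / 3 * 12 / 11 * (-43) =8171282.18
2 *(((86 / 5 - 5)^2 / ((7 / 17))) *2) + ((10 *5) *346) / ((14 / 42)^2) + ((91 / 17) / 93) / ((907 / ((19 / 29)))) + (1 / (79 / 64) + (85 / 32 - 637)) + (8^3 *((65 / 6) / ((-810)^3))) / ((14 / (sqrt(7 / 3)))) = 2879392437812233487 / 18397223023200 - 208 *sqrt(21) / 837019575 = 156512.34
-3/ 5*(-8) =24/ 5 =4.80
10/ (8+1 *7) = 2/ 3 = 0.67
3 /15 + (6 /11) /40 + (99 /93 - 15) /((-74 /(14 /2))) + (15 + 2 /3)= 13019627 /757020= 17.20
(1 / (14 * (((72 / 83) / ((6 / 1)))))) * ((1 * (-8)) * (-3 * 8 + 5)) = 1577 / 21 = 75.10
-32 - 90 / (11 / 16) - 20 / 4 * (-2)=-1682 / 11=-152.91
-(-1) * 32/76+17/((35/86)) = 28058/665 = 42.19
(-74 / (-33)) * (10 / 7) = 740 / 231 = 3.20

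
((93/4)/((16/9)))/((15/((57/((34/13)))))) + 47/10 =51575/2176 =23.70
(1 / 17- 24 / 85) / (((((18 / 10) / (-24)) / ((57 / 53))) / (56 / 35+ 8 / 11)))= 369664 / 49555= 7.46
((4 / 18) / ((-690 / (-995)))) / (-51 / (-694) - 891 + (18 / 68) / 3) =-1173901 / 3263389155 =-0.00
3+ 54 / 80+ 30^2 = 903.68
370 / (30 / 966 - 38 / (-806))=12003355 / 2537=4731.32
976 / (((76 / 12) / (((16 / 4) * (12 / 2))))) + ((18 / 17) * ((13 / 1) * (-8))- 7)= 1156795 / 323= 3581.41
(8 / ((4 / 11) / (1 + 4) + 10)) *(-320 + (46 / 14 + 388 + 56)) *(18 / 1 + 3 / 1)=588060 / 277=2122.96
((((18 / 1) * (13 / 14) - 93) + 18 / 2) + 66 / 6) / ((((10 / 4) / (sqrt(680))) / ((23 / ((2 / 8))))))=-144992 * sqrt(170) / 35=-54013.27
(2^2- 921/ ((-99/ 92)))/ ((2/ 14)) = 6019.15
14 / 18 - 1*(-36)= 331 / 9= 36.78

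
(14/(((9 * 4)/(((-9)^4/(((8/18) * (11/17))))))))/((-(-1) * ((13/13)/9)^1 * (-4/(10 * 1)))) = -35134155/176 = -199625.88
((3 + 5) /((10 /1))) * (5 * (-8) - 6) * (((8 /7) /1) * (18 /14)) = -13248 /245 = -54.07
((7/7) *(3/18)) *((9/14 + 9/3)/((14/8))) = 17/49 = 0.35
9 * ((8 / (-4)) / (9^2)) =-2 / 9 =-0.22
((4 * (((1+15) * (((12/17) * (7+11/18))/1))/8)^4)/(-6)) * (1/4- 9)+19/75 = 39454968970819/507390075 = 77760.62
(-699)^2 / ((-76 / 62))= -15146631 / 38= -398595.55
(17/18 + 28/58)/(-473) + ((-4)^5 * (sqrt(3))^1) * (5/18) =-2560 * sqrt(3)/9 - 745/246906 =-492.68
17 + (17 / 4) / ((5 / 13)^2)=4573 / 100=45.73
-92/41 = -2.24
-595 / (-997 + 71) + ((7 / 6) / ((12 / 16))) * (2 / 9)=74123 / 75006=0.99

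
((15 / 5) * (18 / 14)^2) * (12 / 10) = 1458 / 245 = 5.95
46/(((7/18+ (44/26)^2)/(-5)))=-139932/1979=-70.71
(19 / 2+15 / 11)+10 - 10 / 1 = 239 / 22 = 10.86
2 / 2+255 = 256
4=4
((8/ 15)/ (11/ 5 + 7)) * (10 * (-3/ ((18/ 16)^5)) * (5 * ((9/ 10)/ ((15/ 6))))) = -262144/ 150903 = -1.74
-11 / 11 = -1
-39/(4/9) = -351/4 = -87.75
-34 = -34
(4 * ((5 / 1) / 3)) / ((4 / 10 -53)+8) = -100 / 669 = -0.15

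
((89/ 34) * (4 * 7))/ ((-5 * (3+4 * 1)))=-178/ 85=-2.09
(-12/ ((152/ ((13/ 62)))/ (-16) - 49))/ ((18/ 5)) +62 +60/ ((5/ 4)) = 202355/ 1839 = 110.04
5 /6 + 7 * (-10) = -415 /6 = -69.17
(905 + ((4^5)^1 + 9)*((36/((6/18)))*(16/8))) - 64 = 223969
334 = 334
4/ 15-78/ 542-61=-60.88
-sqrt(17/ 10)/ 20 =-sqrt(170)/ 200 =-0.07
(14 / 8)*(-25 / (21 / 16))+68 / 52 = -1249 / 39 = -32.03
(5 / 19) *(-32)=-8.42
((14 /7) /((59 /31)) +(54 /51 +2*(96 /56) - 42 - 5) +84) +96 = 972677 /7021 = 138.54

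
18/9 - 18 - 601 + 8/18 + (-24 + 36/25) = -143801/225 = -639.12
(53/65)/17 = 53/1105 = 0.05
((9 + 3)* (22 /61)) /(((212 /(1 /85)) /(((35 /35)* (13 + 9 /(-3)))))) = 132 /54961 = 0.00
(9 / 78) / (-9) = -1 / 78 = -0.01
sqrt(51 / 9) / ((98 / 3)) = sqrt(51) / 98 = 0.07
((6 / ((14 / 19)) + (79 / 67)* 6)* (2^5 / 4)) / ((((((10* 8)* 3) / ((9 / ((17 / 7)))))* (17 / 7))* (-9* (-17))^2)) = 5551 / 167877210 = 0.00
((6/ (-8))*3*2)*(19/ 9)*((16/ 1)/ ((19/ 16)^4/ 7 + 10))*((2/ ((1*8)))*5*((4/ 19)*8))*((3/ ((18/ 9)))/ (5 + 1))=-36700160/ 4717841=-7.78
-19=-19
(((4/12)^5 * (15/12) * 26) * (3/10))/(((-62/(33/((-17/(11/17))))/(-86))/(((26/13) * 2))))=-67639/241893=-0.28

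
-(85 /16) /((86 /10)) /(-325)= 17 /8944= 0.00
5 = 5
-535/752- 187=-141159/752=-187.71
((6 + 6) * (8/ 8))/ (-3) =-4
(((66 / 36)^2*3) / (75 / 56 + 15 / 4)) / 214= 847 / 91485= 0.01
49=49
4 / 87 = 0.05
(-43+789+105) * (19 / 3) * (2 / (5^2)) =32338 / 75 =431.17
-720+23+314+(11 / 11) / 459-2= -176714 / 459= -385.00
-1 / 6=-0.17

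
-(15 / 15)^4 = -1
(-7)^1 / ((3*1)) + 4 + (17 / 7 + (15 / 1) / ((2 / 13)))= 4267 / 42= 101.60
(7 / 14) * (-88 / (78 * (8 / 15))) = -55 / 52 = -1.06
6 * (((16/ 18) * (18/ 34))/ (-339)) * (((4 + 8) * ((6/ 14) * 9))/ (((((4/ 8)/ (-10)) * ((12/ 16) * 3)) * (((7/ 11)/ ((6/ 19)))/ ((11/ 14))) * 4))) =4181760/ 12519157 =0.33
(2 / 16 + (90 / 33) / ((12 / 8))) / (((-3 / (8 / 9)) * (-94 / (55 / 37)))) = 95 / 10434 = 0.01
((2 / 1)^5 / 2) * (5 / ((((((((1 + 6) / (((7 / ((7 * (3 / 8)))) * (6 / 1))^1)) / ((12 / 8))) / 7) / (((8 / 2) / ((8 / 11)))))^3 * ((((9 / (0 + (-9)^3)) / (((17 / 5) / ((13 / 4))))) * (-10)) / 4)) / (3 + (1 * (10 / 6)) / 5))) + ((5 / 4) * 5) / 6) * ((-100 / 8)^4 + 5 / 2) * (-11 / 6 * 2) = -1742059134786942895 / 936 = -1861174289302289.42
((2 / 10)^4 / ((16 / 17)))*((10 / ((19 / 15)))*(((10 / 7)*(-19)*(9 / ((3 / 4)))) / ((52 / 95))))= -2907 / 364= -7.99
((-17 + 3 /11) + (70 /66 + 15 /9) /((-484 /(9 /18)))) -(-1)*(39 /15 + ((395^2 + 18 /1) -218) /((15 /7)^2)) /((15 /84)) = 190035.07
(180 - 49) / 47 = 131 / 47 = 2.79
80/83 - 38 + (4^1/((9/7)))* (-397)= -950294/747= -1272.15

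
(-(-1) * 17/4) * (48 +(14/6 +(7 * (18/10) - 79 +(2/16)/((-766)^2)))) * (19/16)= -365398773619/4506286080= -81.09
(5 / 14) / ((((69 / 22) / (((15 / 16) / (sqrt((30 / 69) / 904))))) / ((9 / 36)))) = 55*sqrt(12995) / 5152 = 1.22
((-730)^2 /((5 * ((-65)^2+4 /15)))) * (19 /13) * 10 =303753000 /823927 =368.66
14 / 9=1.56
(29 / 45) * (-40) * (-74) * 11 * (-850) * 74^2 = -97667988977.78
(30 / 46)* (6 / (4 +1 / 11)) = 22 / 23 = 0.96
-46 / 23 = -2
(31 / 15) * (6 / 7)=62 / 35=1.77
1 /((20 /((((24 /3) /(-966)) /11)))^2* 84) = 1 /59278734900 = 0.00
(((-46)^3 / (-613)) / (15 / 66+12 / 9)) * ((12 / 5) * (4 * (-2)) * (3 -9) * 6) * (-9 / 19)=-199817570304 / 5998205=-33312.89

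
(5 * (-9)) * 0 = 0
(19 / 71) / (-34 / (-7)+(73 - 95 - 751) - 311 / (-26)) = -3458 / 9771375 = -0.00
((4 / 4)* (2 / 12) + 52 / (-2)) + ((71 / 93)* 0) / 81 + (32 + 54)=361 / 6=60.17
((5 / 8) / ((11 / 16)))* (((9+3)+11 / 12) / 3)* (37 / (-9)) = -28675 / 1782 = -16.09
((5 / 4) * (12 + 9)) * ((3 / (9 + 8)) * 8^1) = 630 / 17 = 37.06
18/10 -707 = -3526/5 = -705.20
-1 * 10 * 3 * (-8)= 240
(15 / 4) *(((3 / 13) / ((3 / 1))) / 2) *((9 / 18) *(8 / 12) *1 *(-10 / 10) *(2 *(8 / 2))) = -5 / 13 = -0.38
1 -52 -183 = -234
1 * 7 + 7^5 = 16814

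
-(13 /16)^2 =-0.66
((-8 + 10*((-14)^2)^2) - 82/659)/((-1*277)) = -253156086/182543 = -1386.83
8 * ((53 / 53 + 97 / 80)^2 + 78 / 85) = 632433 / 13600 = 46.50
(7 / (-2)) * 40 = -140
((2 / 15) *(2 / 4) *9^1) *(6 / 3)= 6 / 5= 1.20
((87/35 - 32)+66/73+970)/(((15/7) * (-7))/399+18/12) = 91399538/141985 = 643.73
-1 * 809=-809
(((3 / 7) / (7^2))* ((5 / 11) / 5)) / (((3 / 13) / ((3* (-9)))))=-351 / 3773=-0.09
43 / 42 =1.02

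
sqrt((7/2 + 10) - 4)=sqrt(38)/2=3.08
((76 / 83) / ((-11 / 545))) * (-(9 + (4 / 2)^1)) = 41420 / 83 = 499.04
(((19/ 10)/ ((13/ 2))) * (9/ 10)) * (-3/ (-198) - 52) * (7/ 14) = -195567/ 28600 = -6.84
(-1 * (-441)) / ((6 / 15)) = 2205 / 2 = 1102.50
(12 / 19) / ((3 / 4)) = 16 / 19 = 0.84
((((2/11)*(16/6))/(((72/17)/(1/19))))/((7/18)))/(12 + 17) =0.00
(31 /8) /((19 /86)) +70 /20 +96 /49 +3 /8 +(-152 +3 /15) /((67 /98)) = -495677991 /2495080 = -198.66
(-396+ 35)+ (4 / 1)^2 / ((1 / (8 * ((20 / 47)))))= -14407 / 47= -306.53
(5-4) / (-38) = -1 / 38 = -0.03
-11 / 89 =-0.12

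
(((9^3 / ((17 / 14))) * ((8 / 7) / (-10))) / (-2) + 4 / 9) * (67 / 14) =890564 / 5355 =166.31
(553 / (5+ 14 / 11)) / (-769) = -6083 / 53061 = -0.11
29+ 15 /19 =566 /19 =29.79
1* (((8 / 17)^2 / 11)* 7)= 0.14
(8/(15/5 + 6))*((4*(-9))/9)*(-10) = 320/9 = 35.56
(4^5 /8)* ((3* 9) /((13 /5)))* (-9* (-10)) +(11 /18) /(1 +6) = 195955343 /1638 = 119630.86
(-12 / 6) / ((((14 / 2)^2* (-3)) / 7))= 2 / 21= 0.10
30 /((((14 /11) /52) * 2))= 4290 /7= 612.86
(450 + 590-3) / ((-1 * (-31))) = 33.45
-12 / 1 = -12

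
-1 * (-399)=399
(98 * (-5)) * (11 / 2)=-2695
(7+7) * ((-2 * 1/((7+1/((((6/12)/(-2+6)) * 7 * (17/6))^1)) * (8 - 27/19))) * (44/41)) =-2785552/4515125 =-0.62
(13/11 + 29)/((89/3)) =996/979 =1.02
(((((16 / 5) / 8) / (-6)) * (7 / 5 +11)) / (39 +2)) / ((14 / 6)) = -0.01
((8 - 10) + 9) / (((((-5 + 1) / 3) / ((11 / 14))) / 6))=-99 / 4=-24.75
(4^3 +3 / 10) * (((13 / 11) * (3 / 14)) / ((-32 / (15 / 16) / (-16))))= 75231 / 9856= 7.63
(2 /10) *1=1 /5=0.20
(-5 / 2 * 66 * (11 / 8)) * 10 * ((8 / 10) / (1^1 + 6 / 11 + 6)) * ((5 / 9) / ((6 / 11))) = -245.00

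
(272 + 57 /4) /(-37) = -1145 /148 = -7.74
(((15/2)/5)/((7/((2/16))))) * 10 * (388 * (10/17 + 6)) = 11640/17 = 684.71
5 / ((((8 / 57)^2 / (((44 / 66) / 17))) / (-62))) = -167865 / 272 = -617.15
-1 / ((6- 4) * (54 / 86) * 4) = -43 / 216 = -0.20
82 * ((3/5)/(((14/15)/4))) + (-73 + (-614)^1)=-476.14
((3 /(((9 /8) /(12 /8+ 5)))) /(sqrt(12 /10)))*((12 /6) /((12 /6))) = 26*sqrt(30) /9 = 15.82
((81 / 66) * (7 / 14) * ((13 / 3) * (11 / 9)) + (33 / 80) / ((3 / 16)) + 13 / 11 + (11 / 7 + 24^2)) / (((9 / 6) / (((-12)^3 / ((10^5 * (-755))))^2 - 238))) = -198657213922658462047 / 2143160400390625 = -92693.58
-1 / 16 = -0.06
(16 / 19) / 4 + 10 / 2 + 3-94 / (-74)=6665 / 703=9.48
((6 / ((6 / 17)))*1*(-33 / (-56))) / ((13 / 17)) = 9537 / 728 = 13.10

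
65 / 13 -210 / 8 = -85 / 4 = -21.25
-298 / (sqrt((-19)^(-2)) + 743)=-0.40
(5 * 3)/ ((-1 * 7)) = -15/ 7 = -2.14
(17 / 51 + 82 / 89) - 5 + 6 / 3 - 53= -14617 / 267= -54.75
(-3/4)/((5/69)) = -207/20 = -10.35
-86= -86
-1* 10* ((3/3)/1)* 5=-50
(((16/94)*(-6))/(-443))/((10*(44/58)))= 348/1145155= 0.00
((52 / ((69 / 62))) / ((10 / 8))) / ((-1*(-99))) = 12896 / 34155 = 0.38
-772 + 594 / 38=-14371 / 19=-756.37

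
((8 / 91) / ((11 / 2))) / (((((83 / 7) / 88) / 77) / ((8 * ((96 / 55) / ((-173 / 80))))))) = -11010048 / 186667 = -58.98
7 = 7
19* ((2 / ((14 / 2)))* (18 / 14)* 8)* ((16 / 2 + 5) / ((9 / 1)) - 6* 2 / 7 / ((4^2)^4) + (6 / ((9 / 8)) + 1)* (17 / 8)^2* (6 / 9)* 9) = 3393563647 / 351232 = 9661.89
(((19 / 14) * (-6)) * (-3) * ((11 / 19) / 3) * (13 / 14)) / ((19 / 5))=1.15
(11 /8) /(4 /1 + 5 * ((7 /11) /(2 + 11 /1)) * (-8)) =1573 /2336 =0.67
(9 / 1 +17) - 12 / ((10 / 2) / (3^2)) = 22 / 5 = 4.40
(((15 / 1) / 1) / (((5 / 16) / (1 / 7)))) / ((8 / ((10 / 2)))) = 30 / 7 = 4.29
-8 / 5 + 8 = 32 / 5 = 6.40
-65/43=-1.51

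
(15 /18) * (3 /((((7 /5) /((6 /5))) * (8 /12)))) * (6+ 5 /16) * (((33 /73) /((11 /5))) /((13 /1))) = 0.32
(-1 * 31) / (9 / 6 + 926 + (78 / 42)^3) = -21266 / 640659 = -0.03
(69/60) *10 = 23/2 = 11.50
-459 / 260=-1.77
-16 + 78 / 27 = -118 / 9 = -13.11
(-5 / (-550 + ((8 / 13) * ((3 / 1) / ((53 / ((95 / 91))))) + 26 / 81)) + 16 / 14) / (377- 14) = 22509156433 / 7093012439436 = 0.00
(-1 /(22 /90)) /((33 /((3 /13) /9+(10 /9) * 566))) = -367915 /4719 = -77.96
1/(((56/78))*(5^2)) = 39/700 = 0.06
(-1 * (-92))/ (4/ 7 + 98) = 14/ 15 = 0.93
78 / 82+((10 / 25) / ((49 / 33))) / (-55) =47529 / 50225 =0.95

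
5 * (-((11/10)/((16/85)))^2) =-174845/1024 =-170.75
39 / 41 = 0.95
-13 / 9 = -1.44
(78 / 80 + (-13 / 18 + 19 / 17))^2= 70341769 / 37454400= 1.88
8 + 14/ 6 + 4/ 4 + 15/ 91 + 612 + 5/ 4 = 682225/ 1092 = 624.75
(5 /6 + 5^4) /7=3755 /42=89.40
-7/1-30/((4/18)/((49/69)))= -2366/23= -102.87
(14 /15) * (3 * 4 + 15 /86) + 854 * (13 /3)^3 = 403457131 /5805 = 69501.66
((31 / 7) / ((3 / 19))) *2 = 1178 / 21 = 56.10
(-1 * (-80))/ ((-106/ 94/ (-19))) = 71440/ 53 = 1347.92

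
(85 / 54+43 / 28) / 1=3.11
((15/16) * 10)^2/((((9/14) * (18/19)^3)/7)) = 210056875/186624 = 1125.56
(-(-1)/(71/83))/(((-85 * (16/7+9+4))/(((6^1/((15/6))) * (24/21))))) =-7968/3228725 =-0.00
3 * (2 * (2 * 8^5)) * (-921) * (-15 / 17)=5432279040 / 17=319545825.88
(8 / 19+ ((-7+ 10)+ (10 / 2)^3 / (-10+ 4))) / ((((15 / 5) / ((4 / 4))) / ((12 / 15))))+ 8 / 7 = -4190 / 1197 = -3.50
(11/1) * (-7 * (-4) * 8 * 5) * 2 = 24640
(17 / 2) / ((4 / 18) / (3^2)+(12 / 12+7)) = 1377 / 1300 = 1.06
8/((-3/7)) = -56/3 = -18.67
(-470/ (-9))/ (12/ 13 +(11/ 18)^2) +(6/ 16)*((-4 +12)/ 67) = 40.32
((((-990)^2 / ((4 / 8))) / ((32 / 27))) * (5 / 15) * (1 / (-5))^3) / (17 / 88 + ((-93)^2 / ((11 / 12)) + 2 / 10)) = -1940598 / 4151693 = -0.47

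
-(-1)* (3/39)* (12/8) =3/26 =0.12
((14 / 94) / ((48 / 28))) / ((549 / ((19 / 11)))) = 931 / 3405996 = 0.00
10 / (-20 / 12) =-6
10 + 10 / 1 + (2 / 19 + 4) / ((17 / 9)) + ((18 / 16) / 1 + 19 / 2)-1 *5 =71831 / 2584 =27.80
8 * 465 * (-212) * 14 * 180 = -1987372800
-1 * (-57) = 57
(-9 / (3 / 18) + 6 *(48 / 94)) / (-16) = 3.18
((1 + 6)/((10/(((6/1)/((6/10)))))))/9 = 7/9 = 0.78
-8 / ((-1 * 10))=4 / 5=0.80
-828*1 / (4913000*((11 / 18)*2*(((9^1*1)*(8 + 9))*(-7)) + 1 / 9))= 1863 / 14468785000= 0.00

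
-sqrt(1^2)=-1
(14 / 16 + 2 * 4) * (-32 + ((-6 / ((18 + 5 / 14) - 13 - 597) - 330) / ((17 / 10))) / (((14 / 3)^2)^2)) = -1037278226861 / 3606263584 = -287.63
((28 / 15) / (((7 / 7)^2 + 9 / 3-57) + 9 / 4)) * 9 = -48 / 145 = -0.33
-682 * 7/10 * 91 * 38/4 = -4127123/10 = -412712.30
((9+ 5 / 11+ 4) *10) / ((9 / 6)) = 2960 / 33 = 89.70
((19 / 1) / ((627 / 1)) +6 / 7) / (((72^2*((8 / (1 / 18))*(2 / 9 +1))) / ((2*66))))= 205 / 1596672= 0.00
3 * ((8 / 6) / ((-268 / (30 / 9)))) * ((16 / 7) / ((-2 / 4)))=320 / 1407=0.23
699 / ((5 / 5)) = 699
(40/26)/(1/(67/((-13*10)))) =-134/169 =-0.79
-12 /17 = -0.71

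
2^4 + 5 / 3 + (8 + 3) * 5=218 / 3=72.67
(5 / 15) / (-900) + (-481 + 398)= -224101 / 2700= -83.00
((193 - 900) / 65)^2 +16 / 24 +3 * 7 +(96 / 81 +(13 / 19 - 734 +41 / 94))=-120555883297 / 203737950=-591.72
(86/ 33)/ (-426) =-43/ 7029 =-0.01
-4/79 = -0.05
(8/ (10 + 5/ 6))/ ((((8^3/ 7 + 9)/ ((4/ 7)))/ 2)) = 0.01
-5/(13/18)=-90/13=-6.92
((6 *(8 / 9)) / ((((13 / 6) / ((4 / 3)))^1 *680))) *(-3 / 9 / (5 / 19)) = -304 / 49725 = -0.01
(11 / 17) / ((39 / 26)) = 22 / 51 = 0.43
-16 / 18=-8 / 9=-0.89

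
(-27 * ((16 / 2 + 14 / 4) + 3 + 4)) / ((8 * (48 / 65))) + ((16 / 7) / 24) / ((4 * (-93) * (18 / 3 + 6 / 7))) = -18116873 / 214272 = -84.55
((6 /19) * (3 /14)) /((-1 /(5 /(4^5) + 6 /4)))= -13869 /136192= -0.10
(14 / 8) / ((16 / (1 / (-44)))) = -7 / 2816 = -0.00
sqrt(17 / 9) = sqrt(17) / 3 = 1.37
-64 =-64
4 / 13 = 0.31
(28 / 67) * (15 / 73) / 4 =105 / 4891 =0.02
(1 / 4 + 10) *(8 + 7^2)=2337 / 4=584.25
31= 31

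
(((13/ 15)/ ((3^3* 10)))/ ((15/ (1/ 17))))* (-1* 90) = -13/ 11475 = -0.00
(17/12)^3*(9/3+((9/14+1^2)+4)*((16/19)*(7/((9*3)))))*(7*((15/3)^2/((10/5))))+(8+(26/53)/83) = 8273487116779/7799110272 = 1060.82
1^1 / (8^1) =1 / 8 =0.12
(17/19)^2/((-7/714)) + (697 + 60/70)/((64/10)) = 2214353/80864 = 27.38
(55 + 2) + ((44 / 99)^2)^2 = 374233 / 6561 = 57.04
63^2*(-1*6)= -23814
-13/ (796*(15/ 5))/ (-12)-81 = -2321123/ 28656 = -81.00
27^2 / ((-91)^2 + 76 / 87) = 63423 / 720523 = 0.09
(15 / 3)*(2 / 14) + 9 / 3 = 3.71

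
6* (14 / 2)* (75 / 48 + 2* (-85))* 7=-396165 / 8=-49520.62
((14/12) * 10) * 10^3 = 35000/3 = 11666.67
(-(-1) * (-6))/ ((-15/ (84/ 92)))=42/ 115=0.37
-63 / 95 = -0.66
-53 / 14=-3.79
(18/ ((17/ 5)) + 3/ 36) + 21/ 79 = 90947/ 16116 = 5.64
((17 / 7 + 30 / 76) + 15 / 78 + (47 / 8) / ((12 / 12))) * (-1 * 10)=-614875 / 6916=-88.91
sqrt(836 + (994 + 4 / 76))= sqrt(660649) / 19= 42.78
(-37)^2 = 1369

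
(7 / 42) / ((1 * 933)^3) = 1 / 4872997422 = 0.00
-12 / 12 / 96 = -1 / 96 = -0.01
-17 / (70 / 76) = -646 / 35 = -18.46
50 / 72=25 / 36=0.69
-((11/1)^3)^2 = -1771561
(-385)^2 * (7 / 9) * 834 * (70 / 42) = 1442229250 / 9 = 160247694.44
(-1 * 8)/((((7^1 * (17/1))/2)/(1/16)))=-1/119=-0.01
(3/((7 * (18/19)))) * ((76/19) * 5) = 190/21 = 9.05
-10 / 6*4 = -20 / 3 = -6.67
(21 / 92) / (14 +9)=21 / 2116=0.01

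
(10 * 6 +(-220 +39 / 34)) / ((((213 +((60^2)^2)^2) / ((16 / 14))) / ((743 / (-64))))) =4012943 / 319798886400405552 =0.00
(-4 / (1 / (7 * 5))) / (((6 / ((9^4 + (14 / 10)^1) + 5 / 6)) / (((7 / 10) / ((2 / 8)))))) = -428797.91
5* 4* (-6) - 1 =-121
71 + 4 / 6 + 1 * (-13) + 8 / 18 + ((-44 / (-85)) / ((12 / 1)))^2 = 3843821 / 65025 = 59.11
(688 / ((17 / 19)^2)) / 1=248368 / 289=859.40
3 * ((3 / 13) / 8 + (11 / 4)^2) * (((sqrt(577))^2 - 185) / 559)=232113 / 14534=15.97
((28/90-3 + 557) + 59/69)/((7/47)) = 27006059/7245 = 3727.54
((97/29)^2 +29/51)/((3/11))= 5546728/128673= 43.11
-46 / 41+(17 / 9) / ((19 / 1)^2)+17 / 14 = 181955 / 1864926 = 0.10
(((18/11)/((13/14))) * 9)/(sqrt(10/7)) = 1134 * sqrt(70)/715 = 13.27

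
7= 7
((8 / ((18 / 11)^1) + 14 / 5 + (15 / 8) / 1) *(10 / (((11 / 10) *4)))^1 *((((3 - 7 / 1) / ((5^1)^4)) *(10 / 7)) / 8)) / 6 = -0.00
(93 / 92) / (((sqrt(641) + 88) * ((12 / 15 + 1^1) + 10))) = 10230 / 9638771 - 465 * sqrt(641) / 38555084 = 0.00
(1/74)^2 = 1/5476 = 0.00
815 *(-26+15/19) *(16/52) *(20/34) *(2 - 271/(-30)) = -516869740/12597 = -41031.18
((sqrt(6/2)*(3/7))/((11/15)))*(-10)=-450*sqrt(3)/77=-10.12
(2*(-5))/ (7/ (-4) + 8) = -8/ 5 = -1.60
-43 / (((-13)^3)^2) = -0.00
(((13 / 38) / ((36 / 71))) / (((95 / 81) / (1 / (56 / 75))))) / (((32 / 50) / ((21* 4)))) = 9345375 / 92416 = 101.12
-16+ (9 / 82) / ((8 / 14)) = -5185 / 328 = -15.81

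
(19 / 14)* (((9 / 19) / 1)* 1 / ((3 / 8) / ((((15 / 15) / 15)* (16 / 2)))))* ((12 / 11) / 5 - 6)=-10176 / 1925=-5.29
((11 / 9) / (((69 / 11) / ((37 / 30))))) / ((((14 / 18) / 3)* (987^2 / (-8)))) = -0.00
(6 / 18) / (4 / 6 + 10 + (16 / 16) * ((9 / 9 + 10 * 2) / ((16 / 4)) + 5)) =4 / 251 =0.02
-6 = -6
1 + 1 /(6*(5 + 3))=49 /48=1.02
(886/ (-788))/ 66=-443/ 26004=-0.02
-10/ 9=-1.11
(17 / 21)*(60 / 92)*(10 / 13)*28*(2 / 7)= 6800 / 2093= 3.25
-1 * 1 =-1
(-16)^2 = 256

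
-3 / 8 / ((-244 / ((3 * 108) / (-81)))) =-3 / 488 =-0.01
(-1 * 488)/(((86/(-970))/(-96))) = -22721280/43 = -528401.86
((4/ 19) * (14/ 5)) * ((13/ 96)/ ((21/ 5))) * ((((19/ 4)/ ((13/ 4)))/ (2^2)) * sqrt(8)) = sqrt(2)/ 72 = 0.02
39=39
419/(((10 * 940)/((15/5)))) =1257/9400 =0.13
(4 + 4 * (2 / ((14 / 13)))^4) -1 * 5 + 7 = 128650 / 2401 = 53.58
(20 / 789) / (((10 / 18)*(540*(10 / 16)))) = 8 / 59175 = 0.00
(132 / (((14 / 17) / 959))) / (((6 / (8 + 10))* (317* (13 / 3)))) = 1383426 / 4121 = 335.70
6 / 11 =0.55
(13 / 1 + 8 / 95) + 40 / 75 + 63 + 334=117026 / 285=410.62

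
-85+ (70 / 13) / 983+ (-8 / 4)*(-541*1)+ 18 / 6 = 12779070 / 12779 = 1000.01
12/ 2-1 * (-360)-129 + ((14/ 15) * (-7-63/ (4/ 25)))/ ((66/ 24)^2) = 187.54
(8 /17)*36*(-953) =-274464 /17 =-16144.94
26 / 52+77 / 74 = 57 / 37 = 1.54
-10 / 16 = -5 / 8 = -0.62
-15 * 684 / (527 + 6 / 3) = -10260 / 529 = -19.40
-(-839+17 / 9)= 7534 / 9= 837.11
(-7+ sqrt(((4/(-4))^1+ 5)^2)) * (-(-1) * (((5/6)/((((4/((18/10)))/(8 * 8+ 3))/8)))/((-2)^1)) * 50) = 15075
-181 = -181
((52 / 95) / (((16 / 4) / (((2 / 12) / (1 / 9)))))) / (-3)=-13 / 190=-0.07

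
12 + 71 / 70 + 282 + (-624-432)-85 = -59219 / 70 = -845.99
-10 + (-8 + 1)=-17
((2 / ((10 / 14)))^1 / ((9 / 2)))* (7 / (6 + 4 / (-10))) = 7 / 9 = 0.78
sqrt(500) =22.36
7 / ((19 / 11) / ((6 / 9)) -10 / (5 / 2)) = -154 / 31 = -4.97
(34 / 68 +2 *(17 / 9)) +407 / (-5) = -6941 / 90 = -77.12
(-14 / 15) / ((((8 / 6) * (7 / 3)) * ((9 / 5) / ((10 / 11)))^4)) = -625000 / 32019867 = -0.02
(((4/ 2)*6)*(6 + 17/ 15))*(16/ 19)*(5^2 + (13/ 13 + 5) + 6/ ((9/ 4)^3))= 52462528/ 23085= 2272.58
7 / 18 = 0.39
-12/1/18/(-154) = 1/231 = 0.00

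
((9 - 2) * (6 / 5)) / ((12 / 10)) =7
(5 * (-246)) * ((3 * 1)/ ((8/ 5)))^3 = -2075625/ 256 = -8107.91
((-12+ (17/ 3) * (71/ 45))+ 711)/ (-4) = -23893/ 135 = -176.99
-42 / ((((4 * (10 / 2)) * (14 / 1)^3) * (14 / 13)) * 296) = -39 / 16244480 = -0.00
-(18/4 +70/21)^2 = -2209/36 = -61.36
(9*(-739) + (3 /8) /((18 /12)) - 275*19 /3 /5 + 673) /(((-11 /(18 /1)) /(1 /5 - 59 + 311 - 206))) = 4782519 /10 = 478251.90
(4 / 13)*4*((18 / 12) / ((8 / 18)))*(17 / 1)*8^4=3760128 / 13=289240.62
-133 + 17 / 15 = -1978 / 15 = -131.87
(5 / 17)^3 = 125 / 4913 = 0.03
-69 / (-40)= 69 / 40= 1.72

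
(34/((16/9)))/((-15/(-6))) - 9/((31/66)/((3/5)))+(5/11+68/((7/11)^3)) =121865851/467852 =260.48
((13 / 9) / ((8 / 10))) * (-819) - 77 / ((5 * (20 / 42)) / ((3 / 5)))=-749077 / 500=-1498.15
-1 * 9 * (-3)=27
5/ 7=0.71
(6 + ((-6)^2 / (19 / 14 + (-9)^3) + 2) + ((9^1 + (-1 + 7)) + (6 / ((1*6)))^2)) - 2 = 223610 / 10187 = 21.95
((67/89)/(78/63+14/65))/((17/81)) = 7407855/3001792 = 2.47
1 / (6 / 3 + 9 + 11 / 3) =3 / 44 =0.07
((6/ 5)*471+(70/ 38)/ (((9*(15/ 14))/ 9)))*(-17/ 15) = -2746724/ 4275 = -642.51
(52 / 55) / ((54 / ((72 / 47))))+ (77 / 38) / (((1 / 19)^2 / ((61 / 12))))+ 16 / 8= 76939633 / 20680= 3720.49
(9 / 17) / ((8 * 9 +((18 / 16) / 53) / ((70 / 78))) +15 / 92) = 1023960 / 139619657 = 0.01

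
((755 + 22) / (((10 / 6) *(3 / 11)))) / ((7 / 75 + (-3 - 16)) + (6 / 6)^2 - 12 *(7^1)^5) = -128205 / 15127643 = -0.01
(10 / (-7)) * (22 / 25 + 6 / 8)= -163 / 70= -2.33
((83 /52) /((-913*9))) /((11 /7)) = -7 /56628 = -0.00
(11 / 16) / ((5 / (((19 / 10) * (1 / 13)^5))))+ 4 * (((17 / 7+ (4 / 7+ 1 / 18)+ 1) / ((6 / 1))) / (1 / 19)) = 411986718443 / 8019928800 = 51.37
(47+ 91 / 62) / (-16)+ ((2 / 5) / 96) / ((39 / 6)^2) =-7617427 / 2514720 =-3.03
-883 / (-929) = 883 / 929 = 0.95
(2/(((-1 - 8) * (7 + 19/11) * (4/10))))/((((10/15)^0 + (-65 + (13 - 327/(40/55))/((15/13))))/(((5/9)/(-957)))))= -125/1496472732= -0.00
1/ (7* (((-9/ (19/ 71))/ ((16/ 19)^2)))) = -256/ 84987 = -0.00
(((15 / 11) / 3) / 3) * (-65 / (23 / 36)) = -3900 / 253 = -15.42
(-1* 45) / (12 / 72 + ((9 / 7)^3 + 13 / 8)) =-74088 / 6449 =-11.49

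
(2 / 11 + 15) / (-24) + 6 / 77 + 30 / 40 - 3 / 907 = 321883 / 1676136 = 0.19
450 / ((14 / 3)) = 96.43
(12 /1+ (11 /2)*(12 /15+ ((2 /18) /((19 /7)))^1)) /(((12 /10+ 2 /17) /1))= 483293 /38304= 12.62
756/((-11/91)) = -6254.18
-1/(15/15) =-1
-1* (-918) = 918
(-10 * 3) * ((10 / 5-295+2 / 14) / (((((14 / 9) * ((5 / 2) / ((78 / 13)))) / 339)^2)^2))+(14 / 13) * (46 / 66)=23702613073384627284998 / 36051015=657474222941701.57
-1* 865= -865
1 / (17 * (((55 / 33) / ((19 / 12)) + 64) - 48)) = 19 / 5508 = 0.00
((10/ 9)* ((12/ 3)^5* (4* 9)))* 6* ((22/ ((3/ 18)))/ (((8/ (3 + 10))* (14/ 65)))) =1713254400/ 7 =244750628.57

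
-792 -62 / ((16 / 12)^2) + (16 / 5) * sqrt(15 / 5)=-6615 / 8 + 16 * sqrt(3) / 5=-821.33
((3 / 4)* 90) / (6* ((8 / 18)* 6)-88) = -15 / 16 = -0.94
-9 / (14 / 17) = -153 / 14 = -10.93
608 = 608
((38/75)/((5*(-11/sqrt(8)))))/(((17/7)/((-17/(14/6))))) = 76*sqrt(2)/1375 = 0.08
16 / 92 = 4 / 23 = 0.17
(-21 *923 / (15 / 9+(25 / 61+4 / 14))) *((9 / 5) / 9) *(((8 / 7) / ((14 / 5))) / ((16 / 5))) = -2533635 / 12104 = -209.32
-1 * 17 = -17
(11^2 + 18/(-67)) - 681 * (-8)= 373105/67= 5568.73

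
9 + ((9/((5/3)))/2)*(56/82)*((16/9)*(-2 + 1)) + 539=111668/205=544.72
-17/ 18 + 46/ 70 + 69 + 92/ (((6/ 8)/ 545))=42160889/ 630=66922.05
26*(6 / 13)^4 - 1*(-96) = 213504 / 2197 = 97.18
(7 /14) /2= 1 /4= 0.25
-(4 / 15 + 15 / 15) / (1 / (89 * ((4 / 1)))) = -450.93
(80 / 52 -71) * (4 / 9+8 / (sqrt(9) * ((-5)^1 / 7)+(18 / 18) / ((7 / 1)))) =9632 / 39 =246.97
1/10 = 0.10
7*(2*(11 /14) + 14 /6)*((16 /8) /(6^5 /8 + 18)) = 82 /1485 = 0.06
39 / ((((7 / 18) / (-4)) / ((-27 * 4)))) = 303264 / 7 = 43323.43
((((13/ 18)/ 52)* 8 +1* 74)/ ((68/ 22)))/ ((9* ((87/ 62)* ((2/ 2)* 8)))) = 7843/ 33048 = 0.24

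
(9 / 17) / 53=9 / 901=0.01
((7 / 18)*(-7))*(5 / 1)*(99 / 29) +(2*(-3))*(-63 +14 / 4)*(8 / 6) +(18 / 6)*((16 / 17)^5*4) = 36102706337 / 82351706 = 438.40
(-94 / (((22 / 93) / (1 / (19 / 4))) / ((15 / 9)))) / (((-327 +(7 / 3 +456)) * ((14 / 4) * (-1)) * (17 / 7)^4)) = 0.01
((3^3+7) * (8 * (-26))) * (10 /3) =-70720 /3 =-23573.33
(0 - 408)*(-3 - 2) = 2040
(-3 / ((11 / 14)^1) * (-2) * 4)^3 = 37933056 / 1331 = 28499.67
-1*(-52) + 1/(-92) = 4783/92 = 51.99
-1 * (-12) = 12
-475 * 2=-950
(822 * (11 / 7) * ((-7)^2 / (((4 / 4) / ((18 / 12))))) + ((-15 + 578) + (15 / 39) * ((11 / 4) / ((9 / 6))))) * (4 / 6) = 7449367 / 117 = 63669.80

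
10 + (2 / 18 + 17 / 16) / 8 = 10.15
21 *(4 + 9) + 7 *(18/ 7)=291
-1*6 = -6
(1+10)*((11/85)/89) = 121/7565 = 0.02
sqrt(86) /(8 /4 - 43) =-sqrt(86) /41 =-0.23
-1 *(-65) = 65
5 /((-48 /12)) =-5 /4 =-1.25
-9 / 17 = -0.53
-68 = -68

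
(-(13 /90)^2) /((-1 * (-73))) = -169 /591300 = -0.00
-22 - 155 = -177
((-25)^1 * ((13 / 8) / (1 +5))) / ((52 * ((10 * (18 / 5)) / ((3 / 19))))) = -25 / 43776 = -0.00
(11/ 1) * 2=22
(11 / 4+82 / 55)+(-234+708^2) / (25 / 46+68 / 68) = 5070489843 / 15620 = 324615.23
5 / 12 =0.42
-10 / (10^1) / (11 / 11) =-1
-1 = -1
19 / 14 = 1.36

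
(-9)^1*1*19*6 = -1026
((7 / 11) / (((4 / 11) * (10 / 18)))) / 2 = 63 / 40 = 1.58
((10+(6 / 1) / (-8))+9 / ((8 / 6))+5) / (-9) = -7 / 3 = -2.33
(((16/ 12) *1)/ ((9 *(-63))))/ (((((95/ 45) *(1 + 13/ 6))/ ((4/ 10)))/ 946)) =-15136/ 113715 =-0.13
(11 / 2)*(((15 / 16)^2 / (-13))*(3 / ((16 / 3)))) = -0.21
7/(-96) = -7/96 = -0.07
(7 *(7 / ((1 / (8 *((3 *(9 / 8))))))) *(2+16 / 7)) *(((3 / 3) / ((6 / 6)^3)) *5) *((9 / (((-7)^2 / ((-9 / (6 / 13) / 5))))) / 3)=-47385 / 7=-6769.29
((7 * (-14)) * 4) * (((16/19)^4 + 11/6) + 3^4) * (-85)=1085611464980/390963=2776762.67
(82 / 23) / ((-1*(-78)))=41 / 897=0.05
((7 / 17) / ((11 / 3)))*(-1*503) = -56.49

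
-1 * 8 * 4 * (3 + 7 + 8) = -576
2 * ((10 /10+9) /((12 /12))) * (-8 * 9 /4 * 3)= -1080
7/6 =1.17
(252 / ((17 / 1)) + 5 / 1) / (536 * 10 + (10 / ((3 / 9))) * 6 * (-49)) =-337 / 58820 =-0.01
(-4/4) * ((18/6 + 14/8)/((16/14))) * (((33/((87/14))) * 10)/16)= -51205/3712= -13.79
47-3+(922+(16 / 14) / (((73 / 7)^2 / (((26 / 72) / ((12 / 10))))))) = 966.00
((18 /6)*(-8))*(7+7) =-336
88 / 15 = 5.87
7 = 7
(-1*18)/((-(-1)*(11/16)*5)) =-288/55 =-5.24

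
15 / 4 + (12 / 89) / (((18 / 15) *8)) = 335 / 89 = 3.76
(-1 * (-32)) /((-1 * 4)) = -8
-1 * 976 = -976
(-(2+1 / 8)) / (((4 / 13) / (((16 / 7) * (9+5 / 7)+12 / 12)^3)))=-324843116013 / 3764768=-86285.03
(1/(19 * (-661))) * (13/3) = -13/37677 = -0.00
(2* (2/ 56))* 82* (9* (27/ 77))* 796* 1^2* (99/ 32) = 17843733/ 392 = 45519.73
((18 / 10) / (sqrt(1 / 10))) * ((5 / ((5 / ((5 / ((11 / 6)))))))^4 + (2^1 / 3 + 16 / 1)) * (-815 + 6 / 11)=-16997283570 * sqrt(10) / 161051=-333746.02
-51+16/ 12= -149/ 3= -49.67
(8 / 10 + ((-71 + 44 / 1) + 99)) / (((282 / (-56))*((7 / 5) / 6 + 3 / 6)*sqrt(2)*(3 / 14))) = -71344*sqrt(2) / 1551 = -65.05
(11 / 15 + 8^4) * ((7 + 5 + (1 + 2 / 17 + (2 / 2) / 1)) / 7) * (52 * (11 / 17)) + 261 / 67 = 37681297987 / 135541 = 278006.64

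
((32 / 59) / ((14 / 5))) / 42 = 40 / 8673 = 0.00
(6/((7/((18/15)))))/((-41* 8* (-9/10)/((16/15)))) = 16/4305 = 0.00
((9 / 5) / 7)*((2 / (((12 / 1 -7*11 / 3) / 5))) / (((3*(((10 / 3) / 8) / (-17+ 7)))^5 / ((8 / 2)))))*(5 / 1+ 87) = 651165696 / 287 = 2268870.02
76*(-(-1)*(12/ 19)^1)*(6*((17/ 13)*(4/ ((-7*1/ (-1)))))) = 19584/ 91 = 215.21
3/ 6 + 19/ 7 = 45/ 14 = 3.21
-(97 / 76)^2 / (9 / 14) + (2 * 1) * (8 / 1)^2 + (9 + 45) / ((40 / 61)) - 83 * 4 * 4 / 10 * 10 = -1120.18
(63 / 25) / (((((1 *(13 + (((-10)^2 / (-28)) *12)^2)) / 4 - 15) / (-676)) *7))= -1192464 / 2192425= -0.54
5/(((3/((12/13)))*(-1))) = -20/13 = -1.54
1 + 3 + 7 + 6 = 17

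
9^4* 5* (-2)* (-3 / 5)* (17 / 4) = 334611 / 2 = 167305.50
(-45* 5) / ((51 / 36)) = -2700 / 17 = -158.82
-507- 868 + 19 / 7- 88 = -10222 / 7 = -1460.29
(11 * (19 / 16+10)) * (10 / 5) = 1969 / 8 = 246.12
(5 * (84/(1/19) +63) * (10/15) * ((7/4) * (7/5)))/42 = 3871/12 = 322.58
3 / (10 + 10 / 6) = 9 / 35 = 0.26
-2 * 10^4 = -20000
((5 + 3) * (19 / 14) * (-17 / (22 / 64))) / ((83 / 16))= -103.51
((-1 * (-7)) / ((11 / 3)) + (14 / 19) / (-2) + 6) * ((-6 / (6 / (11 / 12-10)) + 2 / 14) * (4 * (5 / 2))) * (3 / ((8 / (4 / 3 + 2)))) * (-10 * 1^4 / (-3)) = 38168750 / 13167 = 2898.82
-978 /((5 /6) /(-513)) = 3010284 /5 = 602056.80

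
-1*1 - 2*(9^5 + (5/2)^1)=-118104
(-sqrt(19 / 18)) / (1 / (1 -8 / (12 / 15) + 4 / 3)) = 23 * sqrt(38) / 18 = 7.88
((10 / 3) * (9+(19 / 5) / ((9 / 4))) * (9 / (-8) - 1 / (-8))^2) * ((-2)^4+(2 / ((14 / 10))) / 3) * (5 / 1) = 1664260 / 567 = 2935.20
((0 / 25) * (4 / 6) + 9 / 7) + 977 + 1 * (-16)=962.29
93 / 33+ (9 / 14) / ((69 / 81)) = 12655 / 3542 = 3.57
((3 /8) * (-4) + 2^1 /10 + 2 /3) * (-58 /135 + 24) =-30229 /2025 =-14.93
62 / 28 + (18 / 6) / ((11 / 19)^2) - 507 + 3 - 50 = -919563 / 1694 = -542.84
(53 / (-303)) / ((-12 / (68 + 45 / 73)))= 265477 / 265428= 1.00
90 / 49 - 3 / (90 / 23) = 1573 / 1470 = 1.07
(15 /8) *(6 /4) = 2.81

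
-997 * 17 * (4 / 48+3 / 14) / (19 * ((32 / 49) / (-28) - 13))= 20762525 / 1018476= 20.39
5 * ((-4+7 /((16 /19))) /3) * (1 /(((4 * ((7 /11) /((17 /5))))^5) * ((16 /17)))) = 32.47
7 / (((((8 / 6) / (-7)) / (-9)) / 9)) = 11907 / 4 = 2976.75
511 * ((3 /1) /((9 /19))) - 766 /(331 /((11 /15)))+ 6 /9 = 16063279 /4965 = 3235.30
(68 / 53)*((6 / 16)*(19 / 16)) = 969 / 1696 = 0.57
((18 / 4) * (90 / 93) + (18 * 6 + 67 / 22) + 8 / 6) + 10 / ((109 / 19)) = 26421973 / 223014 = 118.48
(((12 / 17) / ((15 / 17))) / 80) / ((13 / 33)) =33 / 1300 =0.03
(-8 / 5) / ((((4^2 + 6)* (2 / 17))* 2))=-17 / 55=-0.31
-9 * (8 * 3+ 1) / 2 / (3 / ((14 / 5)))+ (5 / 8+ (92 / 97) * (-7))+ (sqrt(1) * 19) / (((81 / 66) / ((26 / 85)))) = -189273797 / 1780920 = -106.28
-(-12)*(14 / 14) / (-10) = -1.20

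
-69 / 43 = -1.60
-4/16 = -1/4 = -0.25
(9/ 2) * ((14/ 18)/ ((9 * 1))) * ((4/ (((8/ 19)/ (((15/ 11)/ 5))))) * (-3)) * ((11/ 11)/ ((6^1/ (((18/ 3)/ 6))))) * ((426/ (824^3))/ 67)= -0.00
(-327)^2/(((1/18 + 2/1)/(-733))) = -1410821226/37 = -38130303.41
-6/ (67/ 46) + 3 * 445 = 89169/ 67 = 1330.88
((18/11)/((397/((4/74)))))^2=1296/26107773241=0.00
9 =9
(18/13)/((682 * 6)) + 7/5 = 62077/44330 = 1.40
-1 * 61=-61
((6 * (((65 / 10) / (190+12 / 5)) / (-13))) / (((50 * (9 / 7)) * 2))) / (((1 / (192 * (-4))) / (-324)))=-72576 / 2405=-30.18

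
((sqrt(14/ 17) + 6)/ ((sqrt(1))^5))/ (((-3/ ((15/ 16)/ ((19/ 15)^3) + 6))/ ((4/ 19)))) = -709089/ 260642-236363 * sqrt(238)/ 8861828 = -3.13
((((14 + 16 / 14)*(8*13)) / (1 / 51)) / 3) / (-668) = -46852 / 1169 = -40.08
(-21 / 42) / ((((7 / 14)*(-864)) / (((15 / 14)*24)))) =5 / 168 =0.03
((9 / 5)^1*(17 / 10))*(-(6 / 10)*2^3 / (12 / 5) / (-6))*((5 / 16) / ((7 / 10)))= 51 / 112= 0.46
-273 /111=-91 /37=-2.46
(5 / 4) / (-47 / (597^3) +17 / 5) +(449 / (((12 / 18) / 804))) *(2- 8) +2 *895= -46982637089639051 / 14468778824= -3247173.63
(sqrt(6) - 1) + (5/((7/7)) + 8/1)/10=3/10 + sqrt(6)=2.75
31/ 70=0.44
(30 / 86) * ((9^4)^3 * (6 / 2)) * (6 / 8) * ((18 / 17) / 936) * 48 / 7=114383962274805 / 66521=1719516577.84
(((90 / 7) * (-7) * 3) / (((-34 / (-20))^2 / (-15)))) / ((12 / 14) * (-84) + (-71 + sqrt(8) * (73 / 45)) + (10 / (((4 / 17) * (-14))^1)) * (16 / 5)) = -6136995375000 / 668168594473-130381650000 * sqrt(2) / 668168594473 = -9.46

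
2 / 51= 0.04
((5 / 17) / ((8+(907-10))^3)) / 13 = 1 / 32761819025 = 0.00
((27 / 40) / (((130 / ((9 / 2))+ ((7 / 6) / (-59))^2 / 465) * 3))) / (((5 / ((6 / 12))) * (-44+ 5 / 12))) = -78667119 / 4402121462135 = -0.00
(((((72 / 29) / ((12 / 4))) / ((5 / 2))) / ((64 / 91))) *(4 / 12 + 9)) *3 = 1911 / 145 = 13.18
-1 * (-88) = 88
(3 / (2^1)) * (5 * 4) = 30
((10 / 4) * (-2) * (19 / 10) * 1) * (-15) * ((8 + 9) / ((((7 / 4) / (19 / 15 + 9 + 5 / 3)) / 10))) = 1156340 / 7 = 165191.43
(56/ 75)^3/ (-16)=-10976/ 421875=-0.03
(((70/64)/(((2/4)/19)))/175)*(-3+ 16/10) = -133/400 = -0.33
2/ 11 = 0.18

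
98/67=1.46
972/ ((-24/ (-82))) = 3321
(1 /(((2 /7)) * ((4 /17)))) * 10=595 /4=148.75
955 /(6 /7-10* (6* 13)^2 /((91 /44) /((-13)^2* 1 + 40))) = -955 /6148182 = -0.00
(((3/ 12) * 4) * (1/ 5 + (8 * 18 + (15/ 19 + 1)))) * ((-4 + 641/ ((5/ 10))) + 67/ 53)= 186759.10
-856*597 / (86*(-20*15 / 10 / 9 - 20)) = 383274 / 1505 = 254.67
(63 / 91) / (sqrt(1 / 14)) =9 * sqrt(14) / 13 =2.59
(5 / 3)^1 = 5 / 3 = 1.67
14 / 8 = 7 / 4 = 1.75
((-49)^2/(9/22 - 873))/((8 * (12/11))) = -290521/921456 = -0.32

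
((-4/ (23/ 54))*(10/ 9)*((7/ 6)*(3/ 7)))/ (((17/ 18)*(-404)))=540/ 39491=0.01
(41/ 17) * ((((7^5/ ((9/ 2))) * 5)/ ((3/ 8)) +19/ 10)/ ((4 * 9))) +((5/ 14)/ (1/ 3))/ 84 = 6753336073/ 2024190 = 3336.32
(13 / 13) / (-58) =-0.02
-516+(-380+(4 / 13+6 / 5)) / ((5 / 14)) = -512128 / 325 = -1575.78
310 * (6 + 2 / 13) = 24800 / 13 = 1907.69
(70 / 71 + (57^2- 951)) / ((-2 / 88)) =-7182032 / 71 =-101155.38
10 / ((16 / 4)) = 5 / 2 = 2.50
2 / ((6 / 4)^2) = 8 / 9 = 0.89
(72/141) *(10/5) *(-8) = -384/47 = -8.17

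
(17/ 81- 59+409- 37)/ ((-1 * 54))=-12685/ 2187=-5.80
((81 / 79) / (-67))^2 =6561 / 28015849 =0.00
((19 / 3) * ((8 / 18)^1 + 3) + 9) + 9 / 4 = 3571 / 108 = 33.06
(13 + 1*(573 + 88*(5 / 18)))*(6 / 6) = 5494 / 9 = 610.44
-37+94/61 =-2163/61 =-35.46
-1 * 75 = -75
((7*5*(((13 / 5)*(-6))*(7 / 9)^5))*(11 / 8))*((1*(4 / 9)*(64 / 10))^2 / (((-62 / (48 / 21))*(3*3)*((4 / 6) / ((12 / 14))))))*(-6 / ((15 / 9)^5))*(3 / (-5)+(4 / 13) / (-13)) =2.65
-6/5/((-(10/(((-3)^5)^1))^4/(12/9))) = 557885.50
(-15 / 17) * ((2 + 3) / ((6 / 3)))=-75 / 34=-2.21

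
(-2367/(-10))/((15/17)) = 13413/50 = 268.26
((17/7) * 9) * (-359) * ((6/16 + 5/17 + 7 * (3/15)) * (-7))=4546017/40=113650.42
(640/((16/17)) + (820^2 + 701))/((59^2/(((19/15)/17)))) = 12801839/887655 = 14.42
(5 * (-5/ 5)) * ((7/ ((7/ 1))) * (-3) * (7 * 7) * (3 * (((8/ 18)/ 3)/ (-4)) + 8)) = 17395/ 3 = 5798.33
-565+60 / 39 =-7325 / 13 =-563.46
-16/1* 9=-144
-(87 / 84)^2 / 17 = -841 / 13328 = -0.06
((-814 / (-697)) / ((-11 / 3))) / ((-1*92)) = 0.00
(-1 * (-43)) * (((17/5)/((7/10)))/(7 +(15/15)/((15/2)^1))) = 21930/749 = 29.28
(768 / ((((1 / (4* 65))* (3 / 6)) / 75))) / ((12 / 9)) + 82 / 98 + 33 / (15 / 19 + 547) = 11456460745451 / 509992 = 22464000.90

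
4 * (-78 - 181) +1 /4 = -4143 /4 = -1035.75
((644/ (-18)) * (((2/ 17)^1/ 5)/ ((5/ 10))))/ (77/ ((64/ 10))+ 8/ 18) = -41216/ 305405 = -0.13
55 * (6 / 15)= 22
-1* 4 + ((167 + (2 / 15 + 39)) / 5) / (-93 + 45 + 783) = -217408 / 55125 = -3.94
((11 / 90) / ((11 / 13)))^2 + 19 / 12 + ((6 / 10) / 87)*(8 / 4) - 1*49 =-5565017 / 117450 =-47.38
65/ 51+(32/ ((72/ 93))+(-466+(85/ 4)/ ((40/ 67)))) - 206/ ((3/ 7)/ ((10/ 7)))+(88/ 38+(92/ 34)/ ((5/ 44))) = -54178083/ 51680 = -1048.34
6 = 6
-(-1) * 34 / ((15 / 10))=68 / 3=22.67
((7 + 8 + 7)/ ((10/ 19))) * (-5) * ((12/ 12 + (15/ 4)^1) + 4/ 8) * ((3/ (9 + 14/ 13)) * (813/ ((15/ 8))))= -92774682/ 655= -141640.74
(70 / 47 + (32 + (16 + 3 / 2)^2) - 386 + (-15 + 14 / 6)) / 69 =-1445 / 1692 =-0.85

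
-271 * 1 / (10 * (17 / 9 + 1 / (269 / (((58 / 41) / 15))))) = -14.34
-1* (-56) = 56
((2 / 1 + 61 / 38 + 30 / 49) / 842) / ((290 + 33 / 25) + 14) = 196325 / 11967047932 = 0.00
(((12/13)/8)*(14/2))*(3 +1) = 42/13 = 3.23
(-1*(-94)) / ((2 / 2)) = 94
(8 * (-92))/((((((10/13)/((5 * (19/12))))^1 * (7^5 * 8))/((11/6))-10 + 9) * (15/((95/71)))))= -37994528/4123455711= -0.01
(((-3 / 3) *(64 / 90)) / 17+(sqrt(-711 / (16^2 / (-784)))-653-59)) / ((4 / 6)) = -272356 / 255+63 *sqrt(79) / 8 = -998.07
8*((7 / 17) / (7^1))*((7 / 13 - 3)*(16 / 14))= -2048 / 1547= -1.32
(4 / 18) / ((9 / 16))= 32 / 81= 0.40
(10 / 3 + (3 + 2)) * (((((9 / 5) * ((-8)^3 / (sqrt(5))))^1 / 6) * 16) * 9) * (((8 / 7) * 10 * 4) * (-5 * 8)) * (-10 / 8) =-589824000 * sqrt(5) / 7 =-188412365.54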